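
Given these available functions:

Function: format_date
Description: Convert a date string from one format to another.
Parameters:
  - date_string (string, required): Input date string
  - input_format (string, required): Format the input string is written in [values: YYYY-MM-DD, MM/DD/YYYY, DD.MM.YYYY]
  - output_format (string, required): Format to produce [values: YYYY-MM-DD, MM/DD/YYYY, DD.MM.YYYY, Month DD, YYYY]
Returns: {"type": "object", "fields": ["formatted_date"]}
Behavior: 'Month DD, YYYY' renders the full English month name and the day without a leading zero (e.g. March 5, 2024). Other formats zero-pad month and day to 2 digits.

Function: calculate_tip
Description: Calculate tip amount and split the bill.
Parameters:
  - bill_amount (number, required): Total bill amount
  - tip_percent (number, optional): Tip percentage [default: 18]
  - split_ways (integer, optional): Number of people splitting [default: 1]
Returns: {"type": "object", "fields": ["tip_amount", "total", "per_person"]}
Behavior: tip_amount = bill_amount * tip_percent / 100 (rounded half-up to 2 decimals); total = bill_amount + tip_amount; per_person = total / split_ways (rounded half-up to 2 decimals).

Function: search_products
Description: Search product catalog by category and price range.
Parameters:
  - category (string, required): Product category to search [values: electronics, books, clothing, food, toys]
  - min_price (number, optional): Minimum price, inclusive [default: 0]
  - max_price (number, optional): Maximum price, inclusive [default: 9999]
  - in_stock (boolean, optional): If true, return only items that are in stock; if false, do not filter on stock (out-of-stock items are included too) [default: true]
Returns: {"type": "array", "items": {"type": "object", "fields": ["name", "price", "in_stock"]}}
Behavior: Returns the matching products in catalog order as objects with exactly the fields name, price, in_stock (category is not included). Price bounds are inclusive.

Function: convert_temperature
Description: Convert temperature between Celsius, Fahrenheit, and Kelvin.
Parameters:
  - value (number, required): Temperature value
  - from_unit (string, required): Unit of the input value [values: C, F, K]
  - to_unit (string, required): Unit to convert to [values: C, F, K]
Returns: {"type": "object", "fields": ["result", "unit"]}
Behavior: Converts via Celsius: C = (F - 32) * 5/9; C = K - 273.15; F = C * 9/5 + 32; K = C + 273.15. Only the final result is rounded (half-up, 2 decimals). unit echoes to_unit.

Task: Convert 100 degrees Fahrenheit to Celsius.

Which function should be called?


The task needs a function whose description is: Convert temperature between Celsius, Fahrenheit, and Kelvin.
convert_temperature


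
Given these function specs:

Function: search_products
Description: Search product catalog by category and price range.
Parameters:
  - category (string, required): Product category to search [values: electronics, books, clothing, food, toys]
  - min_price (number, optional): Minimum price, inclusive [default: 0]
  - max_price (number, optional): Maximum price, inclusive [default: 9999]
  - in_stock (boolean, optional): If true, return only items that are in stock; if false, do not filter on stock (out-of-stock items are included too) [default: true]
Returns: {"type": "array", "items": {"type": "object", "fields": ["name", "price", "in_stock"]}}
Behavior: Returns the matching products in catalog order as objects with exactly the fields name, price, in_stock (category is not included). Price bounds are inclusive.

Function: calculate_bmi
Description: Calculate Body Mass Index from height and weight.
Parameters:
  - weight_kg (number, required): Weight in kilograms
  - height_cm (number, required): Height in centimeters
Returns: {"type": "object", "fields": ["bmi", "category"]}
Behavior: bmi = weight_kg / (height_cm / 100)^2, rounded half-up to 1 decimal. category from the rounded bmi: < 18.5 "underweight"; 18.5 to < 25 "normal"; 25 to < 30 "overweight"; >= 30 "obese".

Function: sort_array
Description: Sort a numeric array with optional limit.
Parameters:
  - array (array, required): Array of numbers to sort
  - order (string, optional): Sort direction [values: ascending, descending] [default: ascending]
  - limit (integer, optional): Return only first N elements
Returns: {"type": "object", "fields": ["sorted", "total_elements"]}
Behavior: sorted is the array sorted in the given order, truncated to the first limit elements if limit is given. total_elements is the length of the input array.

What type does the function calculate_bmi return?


The calculate_bmi spec declares Returns: {"type": "object", "fields": ["bmi", "category"]}
Type:
object


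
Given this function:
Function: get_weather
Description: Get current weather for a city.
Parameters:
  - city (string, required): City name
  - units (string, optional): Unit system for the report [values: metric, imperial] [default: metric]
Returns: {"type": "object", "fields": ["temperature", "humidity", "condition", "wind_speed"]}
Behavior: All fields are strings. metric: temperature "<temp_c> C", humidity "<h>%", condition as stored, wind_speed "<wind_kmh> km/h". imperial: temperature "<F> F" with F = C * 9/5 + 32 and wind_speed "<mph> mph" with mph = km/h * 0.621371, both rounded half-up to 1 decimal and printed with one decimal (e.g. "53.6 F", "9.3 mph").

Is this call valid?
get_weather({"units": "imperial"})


Checking required parameters...
Missing required parameter: city
Invalid - missing required parameter 'city'


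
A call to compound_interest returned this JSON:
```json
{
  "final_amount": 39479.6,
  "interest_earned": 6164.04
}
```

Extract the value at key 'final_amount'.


39479.6


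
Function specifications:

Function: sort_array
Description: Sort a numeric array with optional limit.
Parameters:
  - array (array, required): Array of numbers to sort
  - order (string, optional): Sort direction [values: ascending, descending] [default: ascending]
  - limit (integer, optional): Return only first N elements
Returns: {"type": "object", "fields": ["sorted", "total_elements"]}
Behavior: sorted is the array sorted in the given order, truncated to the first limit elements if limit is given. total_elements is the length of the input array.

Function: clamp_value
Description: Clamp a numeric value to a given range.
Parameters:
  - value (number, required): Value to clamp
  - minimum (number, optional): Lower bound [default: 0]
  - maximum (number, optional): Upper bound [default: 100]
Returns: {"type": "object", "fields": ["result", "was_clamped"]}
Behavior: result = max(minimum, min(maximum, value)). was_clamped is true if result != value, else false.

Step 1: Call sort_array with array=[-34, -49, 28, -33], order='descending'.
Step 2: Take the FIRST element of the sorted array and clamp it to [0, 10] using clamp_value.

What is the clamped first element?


Step 1: sort_array(order=descending)
  sorted: [28, -33, -34, -49]
  -> first element = 28
Step 2: clamp_value(value=28, minimum=0, maximum=10)
  result = max(0, min(10, 28)) = max(0, 10) = 10
  was_clamped = (10 != 28) = true
  -> result = 10
10


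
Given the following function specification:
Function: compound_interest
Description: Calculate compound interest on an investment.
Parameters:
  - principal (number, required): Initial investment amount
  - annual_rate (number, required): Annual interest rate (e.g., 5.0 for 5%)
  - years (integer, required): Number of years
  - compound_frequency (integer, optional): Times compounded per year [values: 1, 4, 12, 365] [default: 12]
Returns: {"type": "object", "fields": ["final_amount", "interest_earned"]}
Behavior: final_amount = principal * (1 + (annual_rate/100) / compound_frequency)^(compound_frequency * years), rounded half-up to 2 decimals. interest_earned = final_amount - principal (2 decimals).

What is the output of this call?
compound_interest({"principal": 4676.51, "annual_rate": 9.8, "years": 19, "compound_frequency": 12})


rate per period = 9.8/100/12 = 0.008166666667 (keep full precision); periods = 12 * 19 = 228
(1 + 0.008166666667)^228 = 6.38810697
final_amount = 4676.51 * 6.38810697 = 29874.04615 -> 29874.05
interest_earned = 29874.05 - 4676.51 = 25197.54
Output:
{"final_amount": 29874.05, "interest_earned": 25197.54}


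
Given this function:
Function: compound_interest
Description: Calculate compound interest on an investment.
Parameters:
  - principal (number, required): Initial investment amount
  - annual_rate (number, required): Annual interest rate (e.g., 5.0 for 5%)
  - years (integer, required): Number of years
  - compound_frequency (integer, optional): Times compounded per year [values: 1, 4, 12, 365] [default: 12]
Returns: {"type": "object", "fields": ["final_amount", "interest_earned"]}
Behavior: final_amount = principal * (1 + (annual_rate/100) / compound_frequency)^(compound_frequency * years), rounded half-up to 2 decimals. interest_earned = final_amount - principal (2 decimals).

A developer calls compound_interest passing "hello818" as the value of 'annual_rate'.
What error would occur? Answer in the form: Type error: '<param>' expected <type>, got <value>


Spec: 'annual_rate' is declared as number; "hello818" is a string.
Type error: 'annual_rate' expected number, got "hello818"


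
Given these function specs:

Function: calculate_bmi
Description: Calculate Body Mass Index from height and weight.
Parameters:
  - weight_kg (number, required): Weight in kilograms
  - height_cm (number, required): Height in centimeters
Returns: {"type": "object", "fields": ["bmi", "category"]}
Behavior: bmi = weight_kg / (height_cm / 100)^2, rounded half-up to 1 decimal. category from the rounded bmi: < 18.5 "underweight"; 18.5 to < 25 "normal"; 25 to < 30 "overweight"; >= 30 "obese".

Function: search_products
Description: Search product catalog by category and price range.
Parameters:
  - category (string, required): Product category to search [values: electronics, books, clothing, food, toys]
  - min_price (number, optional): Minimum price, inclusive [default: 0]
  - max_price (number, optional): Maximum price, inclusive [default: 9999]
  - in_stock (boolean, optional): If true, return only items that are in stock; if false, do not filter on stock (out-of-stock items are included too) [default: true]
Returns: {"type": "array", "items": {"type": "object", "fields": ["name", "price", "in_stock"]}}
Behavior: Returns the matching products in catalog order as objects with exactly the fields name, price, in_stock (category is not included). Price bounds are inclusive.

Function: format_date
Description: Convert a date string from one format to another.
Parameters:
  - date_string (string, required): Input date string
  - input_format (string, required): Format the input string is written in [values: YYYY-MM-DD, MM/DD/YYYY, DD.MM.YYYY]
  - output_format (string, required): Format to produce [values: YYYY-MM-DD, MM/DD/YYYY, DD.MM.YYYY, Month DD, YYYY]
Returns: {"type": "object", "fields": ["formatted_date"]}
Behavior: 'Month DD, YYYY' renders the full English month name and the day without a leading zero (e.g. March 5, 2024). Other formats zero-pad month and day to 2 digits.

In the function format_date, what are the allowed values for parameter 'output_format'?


The format_date spec declares:
  - output_format (string, required): Format to produce [values: YYYY-MM-DD, MM/DD/YYYY, DD.MM.YYYY, Month DD, YYYY]
Allowed values:
YYYY-MM-DD, MM/DD/YYYY, DD.MM.YYYY, Month DD, YYYY


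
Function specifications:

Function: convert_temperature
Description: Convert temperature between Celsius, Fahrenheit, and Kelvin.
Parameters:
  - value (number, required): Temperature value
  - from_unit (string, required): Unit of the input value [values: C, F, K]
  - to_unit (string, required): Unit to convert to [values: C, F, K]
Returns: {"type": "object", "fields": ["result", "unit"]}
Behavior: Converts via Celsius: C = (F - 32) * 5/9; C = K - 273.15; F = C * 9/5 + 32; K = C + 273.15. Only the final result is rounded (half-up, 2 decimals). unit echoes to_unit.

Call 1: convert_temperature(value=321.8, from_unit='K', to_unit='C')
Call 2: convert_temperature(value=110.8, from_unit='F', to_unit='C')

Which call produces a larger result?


Call 1:
  To C: 321.8 - 273.15 = 48.65
  Target is C: 48.65
  Round to 2 decimals: 48.65
  -> 48.65 C
Call 2:
  To C: (110.8 - 32) * 5/9 = 43.777778
  Target is C: 43.777778
  Round to 2 decimals: 43.78
  -> 43.78 C
Call 1 (48.65 C)


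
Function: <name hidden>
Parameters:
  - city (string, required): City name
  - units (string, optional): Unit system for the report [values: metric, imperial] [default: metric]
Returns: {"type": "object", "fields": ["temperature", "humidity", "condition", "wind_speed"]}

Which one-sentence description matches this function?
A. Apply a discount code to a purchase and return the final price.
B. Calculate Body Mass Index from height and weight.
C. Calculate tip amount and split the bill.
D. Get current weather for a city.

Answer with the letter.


Parameters city, units and return ["temperature", "humidity", "condition", "wind_speed"] fit: Get current weather for a city.
D


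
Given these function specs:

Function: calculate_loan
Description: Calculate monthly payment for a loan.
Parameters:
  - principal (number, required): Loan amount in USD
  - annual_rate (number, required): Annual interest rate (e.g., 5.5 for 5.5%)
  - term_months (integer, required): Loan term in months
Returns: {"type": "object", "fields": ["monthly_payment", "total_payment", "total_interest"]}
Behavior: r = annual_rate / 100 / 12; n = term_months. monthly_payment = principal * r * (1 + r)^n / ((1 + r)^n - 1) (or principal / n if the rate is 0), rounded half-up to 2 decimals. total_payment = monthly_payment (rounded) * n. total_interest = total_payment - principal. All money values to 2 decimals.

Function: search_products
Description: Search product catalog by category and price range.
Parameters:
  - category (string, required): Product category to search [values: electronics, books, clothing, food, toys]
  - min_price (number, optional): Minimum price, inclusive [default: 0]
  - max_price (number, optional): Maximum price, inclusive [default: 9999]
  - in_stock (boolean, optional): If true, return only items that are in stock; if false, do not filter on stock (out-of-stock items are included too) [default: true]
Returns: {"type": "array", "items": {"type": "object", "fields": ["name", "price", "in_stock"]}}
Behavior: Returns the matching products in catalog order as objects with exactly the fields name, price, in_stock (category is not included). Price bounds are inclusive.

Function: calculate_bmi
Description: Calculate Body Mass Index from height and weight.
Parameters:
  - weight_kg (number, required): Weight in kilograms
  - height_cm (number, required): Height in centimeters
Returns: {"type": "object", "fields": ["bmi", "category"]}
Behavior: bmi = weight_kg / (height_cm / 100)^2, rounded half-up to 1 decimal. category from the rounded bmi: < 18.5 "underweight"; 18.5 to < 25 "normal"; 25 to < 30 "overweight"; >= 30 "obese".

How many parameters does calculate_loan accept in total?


Parameters of calculate_loan: principal (required), annual_rate (required), term_months (required)
Total:
3


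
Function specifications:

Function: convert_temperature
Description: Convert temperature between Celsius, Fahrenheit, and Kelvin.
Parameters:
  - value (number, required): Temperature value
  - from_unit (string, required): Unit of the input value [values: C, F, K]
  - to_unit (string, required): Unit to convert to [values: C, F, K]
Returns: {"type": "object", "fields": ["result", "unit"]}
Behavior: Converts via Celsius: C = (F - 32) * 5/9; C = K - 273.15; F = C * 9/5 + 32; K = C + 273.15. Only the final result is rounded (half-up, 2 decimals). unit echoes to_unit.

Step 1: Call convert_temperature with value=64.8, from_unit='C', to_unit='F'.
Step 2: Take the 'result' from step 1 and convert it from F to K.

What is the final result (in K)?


Step 1: convert_temperature(value=64.8, from_unit=C, to_unit=F)
  Input already in C: 64.8
  To F: 64.8 * 9/5 + 32 = 148.64
  Round to 2 decimals: 148.64
  -> result = 148.64 F
Step 2: convert_temperature(value=148.64, from_unit=F, to_unit=K)
  To C: (148.64 - 32) * 5/9 = 64.8
  To K: 64.8 + 273.15 = 337.95
  Round to 2 decimals: 337.95
  -> result = 337.95 K
337.95 K


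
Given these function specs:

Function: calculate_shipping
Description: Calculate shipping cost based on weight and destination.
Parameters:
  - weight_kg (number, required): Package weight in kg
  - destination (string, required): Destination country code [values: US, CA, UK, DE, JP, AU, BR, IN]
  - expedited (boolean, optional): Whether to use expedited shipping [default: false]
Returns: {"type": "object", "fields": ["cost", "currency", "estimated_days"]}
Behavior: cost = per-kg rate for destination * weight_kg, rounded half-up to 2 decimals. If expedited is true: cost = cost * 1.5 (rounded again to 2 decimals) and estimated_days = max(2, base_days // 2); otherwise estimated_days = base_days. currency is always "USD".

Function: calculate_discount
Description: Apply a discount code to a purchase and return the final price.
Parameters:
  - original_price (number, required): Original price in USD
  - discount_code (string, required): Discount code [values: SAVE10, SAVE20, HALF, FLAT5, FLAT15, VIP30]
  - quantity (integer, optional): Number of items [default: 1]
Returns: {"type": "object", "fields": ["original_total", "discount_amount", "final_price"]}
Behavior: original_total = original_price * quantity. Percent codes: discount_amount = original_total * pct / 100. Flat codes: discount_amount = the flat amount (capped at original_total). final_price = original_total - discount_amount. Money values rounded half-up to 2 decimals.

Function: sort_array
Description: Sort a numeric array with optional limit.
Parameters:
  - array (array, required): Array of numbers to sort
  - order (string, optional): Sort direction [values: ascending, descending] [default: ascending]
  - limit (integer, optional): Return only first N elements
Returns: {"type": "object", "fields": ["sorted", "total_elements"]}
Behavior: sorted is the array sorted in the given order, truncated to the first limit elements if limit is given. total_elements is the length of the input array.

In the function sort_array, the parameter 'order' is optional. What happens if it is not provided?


The sort_array spec declares:
  - order (string, optional): Sort direction [values: ascending, descending] [default: ascending]
It defaults to ascending


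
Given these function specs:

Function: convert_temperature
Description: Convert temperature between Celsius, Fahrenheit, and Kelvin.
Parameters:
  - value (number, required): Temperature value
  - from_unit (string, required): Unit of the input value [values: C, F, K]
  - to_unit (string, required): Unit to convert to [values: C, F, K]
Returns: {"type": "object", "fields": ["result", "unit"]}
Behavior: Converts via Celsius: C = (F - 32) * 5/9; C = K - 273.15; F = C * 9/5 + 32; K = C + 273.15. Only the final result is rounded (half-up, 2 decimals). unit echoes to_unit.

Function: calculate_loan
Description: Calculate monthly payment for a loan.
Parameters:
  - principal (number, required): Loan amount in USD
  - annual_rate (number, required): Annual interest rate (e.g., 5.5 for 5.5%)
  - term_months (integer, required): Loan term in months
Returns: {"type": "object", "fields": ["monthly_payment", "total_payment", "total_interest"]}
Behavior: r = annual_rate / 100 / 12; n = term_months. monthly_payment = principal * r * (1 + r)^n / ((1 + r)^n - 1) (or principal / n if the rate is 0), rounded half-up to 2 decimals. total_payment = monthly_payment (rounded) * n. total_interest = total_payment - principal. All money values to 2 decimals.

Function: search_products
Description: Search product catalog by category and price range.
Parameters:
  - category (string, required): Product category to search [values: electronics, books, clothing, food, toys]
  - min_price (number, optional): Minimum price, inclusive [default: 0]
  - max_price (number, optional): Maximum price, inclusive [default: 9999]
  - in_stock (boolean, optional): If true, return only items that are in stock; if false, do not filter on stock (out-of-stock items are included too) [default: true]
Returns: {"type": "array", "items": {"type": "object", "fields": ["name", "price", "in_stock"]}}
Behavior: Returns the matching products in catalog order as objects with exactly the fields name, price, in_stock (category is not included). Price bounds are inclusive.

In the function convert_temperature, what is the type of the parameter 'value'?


The convert_temperature spec declares:
  - value (number, required): Temperature value
Type:
number


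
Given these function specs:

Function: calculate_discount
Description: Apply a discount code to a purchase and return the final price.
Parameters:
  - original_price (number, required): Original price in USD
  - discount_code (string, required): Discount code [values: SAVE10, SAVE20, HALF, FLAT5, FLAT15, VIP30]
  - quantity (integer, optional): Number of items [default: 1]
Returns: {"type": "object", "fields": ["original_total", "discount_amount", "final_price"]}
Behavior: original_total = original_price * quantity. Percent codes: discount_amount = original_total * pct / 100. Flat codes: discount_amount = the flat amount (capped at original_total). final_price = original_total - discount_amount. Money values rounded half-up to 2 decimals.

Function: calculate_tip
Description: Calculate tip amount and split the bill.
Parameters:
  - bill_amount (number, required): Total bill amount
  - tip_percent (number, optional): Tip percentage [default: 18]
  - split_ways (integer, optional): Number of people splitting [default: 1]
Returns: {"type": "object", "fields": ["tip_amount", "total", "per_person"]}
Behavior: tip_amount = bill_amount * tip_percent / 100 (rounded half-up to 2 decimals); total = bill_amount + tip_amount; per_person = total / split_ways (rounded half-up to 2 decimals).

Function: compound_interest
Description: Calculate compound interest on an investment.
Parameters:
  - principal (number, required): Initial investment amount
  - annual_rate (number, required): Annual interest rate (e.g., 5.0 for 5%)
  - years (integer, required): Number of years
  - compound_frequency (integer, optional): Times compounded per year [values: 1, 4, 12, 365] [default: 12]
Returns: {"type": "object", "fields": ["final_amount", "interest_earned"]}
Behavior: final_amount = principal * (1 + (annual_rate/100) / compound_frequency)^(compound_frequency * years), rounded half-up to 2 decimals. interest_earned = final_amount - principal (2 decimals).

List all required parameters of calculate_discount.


Parameters of calculate_discount and their required/optional flag:
  original_price: required
  discount_code: required
  quantity: optional
discount_code, original_price


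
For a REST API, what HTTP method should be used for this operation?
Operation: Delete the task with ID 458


GET = read, POST = create, PUT = update/replace, DELETE = remove
This operation is a removal.
DELETE


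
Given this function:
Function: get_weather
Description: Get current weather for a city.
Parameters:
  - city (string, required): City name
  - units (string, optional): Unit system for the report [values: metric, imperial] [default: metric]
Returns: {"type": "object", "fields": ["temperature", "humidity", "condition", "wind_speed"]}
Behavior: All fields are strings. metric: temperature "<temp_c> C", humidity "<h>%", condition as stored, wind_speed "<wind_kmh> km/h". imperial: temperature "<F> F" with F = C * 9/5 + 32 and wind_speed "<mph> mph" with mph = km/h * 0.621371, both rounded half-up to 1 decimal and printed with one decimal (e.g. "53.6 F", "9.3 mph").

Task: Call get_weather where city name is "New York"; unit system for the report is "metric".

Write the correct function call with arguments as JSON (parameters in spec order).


Mapping each described value to its parameter name:
  'City name' -> city = "New York"
  'Unit system for the report' -> units = "metric"
get_weather({"city": "New York", "units": "metric"})


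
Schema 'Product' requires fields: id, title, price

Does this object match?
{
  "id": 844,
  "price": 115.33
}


Checking required fields...
Missing: title
Invalid - missing required field 'title'


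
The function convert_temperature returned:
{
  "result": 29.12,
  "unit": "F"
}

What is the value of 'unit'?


F


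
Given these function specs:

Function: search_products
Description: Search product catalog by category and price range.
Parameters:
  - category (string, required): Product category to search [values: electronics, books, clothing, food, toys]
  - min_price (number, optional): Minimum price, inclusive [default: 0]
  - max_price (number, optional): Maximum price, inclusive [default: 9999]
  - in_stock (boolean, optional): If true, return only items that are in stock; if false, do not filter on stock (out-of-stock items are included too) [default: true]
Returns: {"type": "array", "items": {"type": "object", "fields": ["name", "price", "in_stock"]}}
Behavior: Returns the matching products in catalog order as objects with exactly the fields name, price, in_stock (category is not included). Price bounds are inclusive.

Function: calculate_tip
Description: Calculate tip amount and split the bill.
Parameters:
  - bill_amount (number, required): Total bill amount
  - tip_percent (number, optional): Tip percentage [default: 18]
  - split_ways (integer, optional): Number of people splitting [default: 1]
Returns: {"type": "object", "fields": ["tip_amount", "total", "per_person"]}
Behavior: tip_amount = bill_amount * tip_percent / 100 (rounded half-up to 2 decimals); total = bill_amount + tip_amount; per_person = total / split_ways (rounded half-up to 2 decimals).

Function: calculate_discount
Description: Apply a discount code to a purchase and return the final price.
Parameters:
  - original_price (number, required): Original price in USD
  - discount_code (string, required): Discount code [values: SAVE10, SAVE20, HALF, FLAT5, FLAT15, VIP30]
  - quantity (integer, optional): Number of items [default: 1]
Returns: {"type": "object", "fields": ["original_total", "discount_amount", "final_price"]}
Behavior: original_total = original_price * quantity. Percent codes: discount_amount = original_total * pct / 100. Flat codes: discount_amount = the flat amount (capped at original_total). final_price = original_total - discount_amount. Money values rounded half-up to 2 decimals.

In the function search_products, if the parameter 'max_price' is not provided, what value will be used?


The search_products spec declares:
  - max_price (number, optional): Maximum price, inclusive [default: 9999]
Default:
9999


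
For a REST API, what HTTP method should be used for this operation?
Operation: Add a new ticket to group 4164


GET = read, POST = create, PUT = update/replace, DELETE = remove
This operation is a create.
POST


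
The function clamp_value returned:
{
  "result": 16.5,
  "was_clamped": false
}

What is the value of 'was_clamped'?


false


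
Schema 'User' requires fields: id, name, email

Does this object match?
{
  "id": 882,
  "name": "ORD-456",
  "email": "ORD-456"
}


Checking required fields... All present.
Valid - all required fields present


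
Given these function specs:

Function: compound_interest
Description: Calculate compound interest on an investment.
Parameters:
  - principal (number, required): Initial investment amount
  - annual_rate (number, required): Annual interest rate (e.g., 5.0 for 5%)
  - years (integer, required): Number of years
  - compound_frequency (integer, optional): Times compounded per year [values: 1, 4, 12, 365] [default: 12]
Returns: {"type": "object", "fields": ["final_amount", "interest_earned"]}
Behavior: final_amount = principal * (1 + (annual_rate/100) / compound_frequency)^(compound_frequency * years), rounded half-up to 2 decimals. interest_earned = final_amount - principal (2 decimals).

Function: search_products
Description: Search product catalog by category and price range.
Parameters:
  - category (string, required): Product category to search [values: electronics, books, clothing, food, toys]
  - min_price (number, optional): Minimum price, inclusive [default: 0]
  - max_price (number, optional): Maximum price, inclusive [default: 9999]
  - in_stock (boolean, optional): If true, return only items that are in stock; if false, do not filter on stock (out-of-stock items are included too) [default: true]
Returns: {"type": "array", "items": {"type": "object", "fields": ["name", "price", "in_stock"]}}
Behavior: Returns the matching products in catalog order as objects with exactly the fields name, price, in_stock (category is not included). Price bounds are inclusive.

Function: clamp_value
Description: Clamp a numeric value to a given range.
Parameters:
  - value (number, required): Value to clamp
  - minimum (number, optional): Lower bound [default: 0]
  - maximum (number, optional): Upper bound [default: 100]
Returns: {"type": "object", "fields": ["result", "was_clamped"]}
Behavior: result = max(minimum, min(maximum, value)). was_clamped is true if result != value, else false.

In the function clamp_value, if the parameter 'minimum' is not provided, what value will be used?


The clamp_value spec declares:
  - minimum (number, optional): Lower bound [default: 0]
Default:
0


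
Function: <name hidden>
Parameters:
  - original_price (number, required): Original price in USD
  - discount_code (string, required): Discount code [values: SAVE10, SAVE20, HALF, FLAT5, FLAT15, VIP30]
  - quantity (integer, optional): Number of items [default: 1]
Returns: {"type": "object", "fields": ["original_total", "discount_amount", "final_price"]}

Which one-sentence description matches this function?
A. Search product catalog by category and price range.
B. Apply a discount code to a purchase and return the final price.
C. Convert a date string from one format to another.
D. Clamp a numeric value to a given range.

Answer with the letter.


Parameters original_price, discount_code, quantity and return ["original_total", "discount_amount", "final_price"] fit: Apply a discount code to a purchase and return the final price.
B


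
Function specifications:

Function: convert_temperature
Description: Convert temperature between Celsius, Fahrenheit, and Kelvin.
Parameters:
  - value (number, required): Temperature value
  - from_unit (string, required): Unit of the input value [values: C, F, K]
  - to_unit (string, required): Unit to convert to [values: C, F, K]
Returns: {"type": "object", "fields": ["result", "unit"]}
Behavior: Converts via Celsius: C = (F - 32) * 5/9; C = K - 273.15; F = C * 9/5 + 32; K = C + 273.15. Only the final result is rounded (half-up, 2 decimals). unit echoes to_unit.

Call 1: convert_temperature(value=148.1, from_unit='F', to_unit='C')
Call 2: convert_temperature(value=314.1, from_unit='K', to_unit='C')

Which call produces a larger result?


Call 1:
  To C: (148.1 - 32) * 5/9 = 64.5
  Target is C: 64.5
  Round to 2 decimals: 64.5
  -> 64.5 C
Call 2:
  To C: 314.1 - 273.15 = 40.95
  Target is C: 40.95
  Round to 2 decimals: 40.95
  -> 40.95 C
Call 1 (64.5 C)


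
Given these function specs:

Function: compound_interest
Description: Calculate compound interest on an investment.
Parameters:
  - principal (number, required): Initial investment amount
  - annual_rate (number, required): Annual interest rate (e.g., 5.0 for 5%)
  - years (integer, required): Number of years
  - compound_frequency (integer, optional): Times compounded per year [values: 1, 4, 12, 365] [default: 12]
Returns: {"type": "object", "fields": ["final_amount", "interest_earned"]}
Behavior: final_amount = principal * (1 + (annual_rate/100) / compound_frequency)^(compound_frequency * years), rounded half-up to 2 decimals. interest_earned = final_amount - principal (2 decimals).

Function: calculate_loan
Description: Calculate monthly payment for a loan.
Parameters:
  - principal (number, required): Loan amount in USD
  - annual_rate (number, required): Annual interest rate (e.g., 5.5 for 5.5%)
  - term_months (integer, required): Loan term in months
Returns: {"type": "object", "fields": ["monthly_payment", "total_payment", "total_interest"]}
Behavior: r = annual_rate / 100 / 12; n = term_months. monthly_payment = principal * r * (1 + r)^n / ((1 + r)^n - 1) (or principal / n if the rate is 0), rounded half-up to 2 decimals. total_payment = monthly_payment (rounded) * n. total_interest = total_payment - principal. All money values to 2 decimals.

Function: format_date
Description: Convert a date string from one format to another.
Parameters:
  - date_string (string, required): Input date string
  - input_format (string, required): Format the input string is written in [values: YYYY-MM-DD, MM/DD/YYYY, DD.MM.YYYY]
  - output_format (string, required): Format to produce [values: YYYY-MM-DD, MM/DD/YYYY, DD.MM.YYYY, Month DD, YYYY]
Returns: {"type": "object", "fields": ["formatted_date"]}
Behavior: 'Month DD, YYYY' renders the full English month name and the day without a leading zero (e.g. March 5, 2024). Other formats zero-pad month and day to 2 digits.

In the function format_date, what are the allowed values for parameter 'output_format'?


The format_date spec declares:
  - output_format (string, required): Format to produce [values: YYYY-MM-DD, MM/DD/YYYY, DD.MM.YYYY, Month DD, YYYY]
Allowed values:
YYYY-MM-DD, MM/DD/YYYY, DD.MM.YYYY, Month DD, YYYY


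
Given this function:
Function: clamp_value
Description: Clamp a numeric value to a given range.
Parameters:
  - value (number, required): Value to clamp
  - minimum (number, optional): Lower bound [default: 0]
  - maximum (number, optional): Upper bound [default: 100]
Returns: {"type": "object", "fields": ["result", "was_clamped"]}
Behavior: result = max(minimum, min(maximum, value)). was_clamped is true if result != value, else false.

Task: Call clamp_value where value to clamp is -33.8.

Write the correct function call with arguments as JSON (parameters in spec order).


Mapping each described value to its parameter name:
  'Value to clamp' -> value = -33.8
clamp_value({"value": -33.8})


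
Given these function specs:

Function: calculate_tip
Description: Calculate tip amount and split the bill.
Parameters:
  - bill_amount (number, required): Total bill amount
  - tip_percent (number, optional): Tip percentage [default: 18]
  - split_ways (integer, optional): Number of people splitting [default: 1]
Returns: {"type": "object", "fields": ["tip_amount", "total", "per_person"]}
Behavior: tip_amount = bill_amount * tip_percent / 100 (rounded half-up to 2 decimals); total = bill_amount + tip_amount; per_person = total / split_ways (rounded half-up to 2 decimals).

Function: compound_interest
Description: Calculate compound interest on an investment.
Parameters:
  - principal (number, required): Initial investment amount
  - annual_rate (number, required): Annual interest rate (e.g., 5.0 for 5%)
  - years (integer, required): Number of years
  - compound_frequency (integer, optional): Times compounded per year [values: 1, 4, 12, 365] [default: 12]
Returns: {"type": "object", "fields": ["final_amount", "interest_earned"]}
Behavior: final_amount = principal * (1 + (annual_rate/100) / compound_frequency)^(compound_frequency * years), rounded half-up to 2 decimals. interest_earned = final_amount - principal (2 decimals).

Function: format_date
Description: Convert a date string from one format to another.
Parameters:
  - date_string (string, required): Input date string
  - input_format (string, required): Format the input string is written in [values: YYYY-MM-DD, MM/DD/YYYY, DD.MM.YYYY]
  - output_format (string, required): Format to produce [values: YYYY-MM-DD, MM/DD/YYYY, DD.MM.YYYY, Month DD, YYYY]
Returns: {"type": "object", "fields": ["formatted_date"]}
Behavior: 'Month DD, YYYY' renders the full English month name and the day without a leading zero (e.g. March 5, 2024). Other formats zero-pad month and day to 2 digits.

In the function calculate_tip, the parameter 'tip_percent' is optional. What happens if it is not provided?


The calculate_tip spec declares:
  - tip_percent (number, optional): Tip percentage [default: 18]
It defaults to 18


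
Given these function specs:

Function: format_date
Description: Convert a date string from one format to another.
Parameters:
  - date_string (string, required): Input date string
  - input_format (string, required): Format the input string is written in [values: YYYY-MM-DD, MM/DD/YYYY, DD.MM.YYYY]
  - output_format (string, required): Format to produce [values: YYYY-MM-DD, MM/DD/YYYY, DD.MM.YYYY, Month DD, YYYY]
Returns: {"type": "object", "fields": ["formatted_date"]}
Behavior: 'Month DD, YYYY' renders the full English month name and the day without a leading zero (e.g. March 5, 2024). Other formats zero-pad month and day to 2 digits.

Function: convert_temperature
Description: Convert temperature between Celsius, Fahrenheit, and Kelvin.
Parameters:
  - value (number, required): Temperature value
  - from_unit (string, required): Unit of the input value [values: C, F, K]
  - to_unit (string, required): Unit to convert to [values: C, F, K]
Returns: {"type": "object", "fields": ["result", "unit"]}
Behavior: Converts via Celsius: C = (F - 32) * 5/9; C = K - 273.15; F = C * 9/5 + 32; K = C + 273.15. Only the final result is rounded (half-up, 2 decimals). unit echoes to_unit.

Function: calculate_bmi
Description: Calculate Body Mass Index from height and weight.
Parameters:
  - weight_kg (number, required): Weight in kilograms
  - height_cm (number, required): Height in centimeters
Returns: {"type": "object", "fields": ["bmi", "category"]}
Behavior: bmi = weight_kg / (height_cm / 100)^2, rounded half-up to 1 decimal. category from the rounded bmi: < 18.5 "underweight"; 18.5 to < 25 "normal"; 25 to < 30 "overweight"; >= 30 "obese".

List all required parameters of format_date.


Parameters of format_date and their required/optional flag:
  date_string: required
  input_format: required
  output_format: required
date_string, input_format, output_format


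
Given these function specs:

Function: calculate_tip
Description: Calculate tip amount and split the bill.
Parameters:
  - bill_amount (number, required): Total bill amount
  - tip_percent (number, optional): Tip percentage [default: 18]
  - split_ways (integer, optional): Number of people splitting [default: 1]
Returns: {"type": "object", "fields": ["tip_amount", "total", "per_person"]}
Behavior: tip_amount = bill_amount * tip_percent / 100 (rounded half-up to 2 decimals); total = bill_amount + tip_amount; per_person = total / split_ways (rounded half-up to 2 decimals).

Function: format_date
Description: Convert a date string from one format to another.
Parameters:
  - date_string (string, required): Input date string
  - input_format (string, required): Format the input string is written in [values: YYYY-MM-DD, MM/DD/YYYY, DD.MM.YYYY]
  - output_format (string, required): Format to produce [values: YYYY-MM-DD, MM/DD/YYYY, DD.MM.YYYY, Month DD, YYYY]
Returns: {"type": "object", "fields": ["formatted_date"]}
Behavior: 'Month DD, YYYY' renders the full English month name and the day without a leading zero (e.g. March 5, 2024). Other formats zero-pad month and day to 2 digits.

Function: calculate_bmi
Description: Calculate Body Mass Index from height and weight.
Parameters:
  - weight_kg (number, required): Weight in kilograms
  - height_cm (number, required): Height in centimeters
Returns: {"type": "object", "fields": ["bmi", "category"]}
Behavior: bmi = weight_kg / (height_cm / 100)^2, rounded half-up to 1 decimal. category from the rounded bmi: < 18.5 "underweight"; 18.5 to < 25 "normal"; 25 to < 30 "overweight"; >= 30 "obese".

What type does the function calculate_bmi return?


The calculate_bmi spec declares Returns: {"type": "object", "fields": ["bmi", "category"]}
Type:
object


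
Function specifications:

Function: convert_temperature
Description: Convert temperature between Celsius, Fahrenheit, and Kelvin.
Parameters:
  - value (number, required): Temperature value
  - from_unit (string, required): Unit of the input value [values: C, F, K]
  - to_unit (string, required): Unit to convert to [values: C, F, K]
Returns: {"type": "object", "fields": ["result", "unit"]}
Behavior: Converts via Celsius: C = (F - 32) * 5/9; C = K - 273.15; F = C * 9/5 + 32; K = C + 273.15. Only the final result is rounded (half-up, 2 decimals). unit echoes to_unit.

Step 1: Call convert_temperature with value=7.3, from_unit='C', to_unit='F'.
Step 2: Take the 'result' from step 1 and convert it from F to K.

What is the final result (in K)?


Step 1: convert_temperature(value=7.3, from_unit=C, to_unit=F)
  Input already in C: 7.3
  To F: 7.3 * 9/5 + 32 = 45.14
  Round to 2 decimals: 45.14
  -> result = 45.14 F
Step 2: convert_temperature(value=45.14, from_unit=F, to_unit=K)
  To C: (45.14 - 32) * 5/9 = 7.3
  To K: 7.3 + 273.15 = 280.45
  Round to 2 decimals: 280.45
  -> result = 280.45 K
280.45 K
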